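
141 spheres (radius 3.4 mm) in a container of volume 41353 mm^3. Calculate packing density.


V_sphere = 4/3*pi*3.4^3 = 164.6362 mm^3
Total V = 141*164.6362 = 23213.7042 mm^3
PD = 23213.7042 / 41353 = 0.561

0.561


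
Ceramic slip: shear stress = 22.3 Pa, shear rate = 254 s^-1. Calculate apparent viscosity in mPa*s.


eta = tau/gamma * 1000 = 22.3/254 * 1000 = 87.8 mPa*s

87.8


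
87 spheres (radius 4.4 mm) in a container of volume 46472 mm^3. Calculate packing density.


V_sphere = 4/3*pi*4.4^3 = 356.8179 mm^3
Total V = 87*356.8179 = 31043.1573 mm^3
PD = 31043.1573 / 46472 = 0.668

0.668


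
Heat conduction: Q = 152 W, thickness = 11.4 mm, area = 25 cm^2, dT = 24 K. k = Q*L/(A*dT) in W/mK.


k = 152*11.4/1000/(25/10000*24) = 28.88 W/mK

28.88


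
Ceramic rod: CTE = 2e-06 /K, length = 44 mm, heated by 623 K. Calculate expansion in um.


dL = 2e-06 * 44 * 623 * 1000 = 54.824 um

54.824


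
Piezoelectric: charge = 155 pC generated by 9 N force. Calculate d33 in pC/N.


d33 = 155 / 9 = 17.2 pC/N

17.2


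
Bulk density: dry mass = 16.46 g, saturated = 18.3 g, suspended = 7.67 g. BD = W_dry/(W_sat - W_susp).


BD = 16.46 / (18.3 - 7.67) = 16.46 / 10.63 = 1.548 g/cm^3

1.548


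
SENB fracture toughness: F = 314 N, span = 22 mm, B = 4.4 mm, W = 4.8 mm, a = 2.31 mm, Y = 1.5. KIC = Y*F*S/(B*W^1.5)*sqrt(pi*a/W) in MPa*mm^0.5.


KIC = 1.5*314*22/(4.4*4.8^1.5)*sqrt(pi*2.31/4.8) = 275.35

275.35


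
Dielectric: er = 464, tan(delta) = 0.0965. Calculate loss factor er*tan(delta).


Loss = 464 * 0.0965 = 44.776

44.776


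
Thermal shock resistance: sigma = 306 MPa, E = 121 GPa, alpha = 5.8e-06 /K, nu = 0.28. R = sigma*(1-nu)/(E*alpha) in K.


R = 306*(1-0.28)/(121*1000*5.8e-06) = 314 K

314


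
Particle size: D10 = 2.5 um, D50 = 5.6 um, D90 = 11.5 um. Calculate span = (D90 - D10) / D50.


Span = (11.5 - 2.5) / 5.6 = 9.0 / 5.6 = 1.607

1.607


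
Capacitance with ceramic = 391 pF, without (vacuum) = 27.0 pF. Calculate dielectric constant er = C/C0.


er = 391 / 27.0 = 14.48

14.48


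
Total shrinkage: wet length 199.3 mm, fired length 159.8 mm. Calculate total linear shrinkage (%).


TS = (199.3 - 159.8) / 199.3 * 100 = 19.82%

19.82


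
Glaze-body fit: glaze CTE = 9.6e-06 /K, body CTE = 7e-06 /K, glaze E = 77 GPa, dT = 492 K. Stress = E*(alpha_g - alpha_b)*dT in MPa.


Stress = 77*1000*(9.6e-06 - 7e-06)*492 = 98.5 MPa

98.5


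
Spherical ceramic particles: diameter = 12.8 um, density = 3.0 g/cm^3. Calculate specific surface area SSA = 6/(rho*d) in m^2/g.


SSA = 6 / (3.0 * 12.8) = 0.156 m^2/g

0.156


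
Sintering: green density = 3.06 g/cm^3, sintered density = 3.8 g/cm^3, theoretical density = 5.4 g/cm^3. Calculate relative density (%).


Relative = 3.8 / 5.4 * 100 = 70.4%

70.4


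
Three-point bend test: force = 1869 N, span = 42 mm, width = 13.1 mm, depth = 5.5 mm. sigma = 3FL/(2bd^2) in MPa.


sigma = 3*1869*42/(2*13.1*5.5^2) = 297.1 MPa

297.1


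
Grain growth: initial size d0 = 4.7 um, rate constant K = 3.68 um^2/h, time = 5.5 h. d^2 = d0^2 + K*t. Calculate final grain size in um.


d^2 = 4.7^2 + 3.68*5.5 = 42.33
d = sqrt(42.33) = 6.51 um

6.51


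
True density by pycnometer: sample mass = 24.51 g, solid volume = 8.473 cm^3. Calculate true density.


TD = 24.51 / 8.473 = 2.893 g/cm^3

2.893


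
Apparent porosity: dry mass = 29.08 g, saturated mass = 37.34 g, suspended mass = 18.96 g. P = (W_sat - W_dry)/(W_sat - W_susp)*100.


P = (37.34 - 29.08) / (37.34 - 18.96) * 100 = 8.26 / 18.38 * 100 = 44.9%

44.9


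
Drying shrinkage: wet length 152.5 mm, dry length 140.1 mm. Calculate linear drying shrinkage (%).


DS = (152.5 - 140.1) / 152.5 * 100 = 8.13%

8.13


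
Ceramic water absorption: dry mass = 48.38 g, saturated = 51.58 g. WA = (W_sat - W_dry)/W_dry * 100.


WA = (51.58 - 48.38) / 48.38 * 100 = 6.61%

6.61


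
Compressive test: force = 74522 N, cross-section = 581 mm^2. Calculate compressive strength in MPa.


CS = 74522 / 581 = 128.3 MPa

128.3


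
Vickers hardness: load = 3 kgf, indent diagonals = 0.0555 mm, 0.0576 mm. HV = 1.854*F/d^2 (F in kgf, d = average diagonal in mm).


d_avg = (0.0555+0.0576)/2 = 0.05655 mm
HV = 1.854*3/0.05655^2 = 1739

1739


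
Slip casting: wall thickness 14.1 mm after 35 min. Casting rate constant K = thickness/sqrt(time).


K = 14.1 / sqrt(35) = 14.1 / 5.9161 = 2.383 mm/min^0.5

2.383


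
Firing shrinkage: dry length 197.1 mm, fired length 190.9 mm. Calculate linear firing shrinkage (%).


FS = (197.1 - 190.9) / 197.1 * 100 = 3.15%

3.15


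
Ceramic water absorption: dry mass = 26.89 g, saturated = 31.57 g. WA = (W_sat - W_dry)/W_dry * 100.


WA = (31.57 - 26.89) / 26.89 * 100 = 17.4%

17.4


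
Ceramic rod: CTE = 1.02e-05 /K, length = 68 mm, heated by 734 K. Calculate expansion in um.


dL = 1.02e-05 * 68 * 734 * 1000 = 509.102 um

509.102


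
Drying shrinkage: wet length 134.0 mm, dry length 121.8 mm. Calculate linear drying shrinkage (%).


DS = (134.0 - 121.8) / 134.0 * 100 = 9.1%

9.1


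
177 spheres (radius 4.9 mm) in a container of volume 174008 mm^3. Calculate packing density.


V_sphere = 4/3*pi*4.9^3 = 492.807 mm^3
Total V = 177*492.807 = 87226.839 mm^3
PD = 87226.839 / 174008 = 0.501

0.501


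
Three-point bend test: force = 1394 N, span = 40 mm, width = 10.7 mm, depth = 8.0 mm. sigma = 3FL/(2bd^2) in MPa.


sigma = 3*1394*40/(2*10.7*8.0^2) = 122.1 MPa

122.1


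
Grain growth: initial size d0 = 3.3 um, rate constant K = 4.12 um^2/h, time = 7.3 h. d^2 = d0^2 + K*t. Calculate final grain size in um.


d^2 = 3.3^2 + 4.12*7.3 = 40.966
d = sqrt(40.966) = 6.4 um

6.4


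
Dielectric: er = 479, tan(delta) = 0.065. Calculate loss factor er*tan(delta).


Loss = 479 * 0.065 = 31.135

31.135


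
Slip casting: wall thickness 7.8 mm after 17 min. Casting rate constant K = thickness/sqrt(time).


K = 7.8 / sqrt(17) = 7.8 / 4.1231 = 1.892 mm/min^0.5

1.892


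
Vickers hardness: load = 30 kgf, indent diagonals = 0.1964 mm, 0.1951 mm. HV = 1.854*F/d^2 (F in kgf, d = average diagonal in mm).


d_avg = (0.1964+0.1951)/2 = 0.19575 mm
HV = 1.854*30/0.19575^2 = 1452

1452


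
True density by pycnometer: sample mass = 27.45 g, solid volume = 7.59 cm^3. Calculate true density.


TD = 27.45 / 7.59 = 3.617 g/cm^3

3.617


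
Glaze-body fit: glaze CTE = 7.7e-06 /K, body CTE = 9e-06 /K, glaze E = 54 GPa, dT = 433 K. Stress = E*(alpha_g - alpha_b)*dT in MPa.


Stress = 54*1000*(7.7e-06 - 9e-06)*433 = -30.4 MPa

-30.4


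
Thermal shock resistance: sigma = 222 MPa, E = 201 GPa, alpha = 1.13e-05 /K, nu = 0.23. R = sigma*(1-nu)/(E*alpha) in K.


R = 222*(1-0.23)/(201*1000*1.13e-05) = 75 K

75


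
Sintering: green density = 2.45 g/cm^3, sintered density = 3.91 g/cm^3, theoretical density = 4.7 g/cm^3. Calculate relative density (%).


Relative = 3.91 / 4.7 * 100 = 83.2%

83.2


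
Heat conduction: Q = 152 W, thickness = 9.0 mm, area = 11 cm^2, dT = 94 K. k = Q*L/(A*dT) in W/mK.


k = 152*9.0/1000/(11/10000*94) = 13.23 W/mK

13.23


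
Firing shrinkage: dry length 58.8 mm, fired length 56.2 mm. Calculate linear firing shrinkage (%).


FS = (58.8 - 56.2) / 58.8 * 100 = 4.42%

4.42


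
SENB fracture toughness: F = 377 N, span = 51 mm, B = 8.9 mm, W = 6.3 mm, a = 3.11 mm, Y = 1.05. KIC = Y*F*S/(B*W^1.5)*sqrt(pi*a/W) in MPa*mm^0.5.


KIC = 1.05*377*51/(8.9*6.3^1.5)*sqrt(pi*3.11/6.3) = 178.64

178.64


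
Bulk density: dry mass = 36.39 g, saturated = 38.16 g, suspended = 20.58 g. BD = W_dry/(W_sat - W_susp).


BD = 36.39 / (38.16 - 20.58) = 36.39 / 17.58 = 2.07 g/cm^3

2.07


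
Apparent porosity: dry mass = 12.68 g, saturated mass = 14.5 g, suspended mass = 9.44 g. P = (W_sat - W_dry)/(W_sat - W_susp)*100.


P = (14.5 - 12.68) / (14.5 - 9.44) * 100 = 1.82 / 5.06 * 100 = 36.0%

36.0


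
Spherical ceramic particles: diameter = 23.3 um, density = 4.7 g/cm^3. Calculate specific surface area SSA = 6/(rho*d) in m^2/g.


SSA = 6 / (4.7 * 23.3) = 0.055 m^2/g

0.055


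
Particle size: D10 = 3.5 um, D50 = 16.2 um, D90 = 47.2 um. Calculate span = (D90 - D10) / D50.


Span = (47.2 - 3.5) / 16.2 = 43.7 / 16.2 = 2.698

2.698


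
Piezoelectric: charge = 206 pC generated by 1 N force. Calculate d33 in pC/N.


d33 = 206 / 1 = 206.0 pC/N

206.0


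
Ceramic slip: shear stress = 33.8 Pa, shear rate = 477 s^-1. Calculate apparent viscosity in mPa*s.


eta = tau/gamma * 1000 = 33.8/477 * 1000 = 70.9 mPa*s

70.9


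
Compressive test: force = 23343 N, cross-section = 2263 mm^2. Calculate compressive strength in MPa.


CS = 23343 / 2263 = 10.3 MPa

10.3


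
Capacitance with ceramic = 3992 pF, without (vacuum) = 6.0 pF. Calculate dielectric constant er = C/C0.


er = 3992 / 6.0 = 665.33

665.33


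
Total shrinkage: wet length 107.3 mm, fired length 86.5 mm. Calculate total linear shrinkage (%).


TS = (107.3 - 86.5) / 107.3 * 100 = 19.38%

19.38


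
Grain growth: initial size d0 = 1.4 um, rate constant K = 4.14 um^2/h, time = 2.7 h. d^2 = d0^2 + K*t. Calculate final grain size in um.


d^2 = 1.4^2 + 4.14*2.7 = 13.138
d = sqrt(13.138) = 3.62 um

3.62


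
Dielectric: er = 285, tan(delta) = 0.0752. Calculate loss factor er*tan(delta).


Loss = 285 * 0.0752 = 21.432

21.432


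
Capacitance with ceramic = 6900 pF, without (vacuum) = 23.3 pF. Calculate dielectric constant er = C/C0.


er = 6900 / 23.3 = 296.14

296.14


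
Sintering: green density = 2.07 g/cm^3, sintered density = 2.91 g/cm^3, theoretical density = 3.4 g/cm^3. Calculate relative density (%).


Relative = 2.91 / 3.4 * 100 = 85.6%

85.6


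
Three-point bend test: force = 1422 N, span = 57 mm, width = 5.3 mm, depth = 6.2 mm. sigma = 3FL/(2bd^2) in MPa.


sigma = 3*1422*57/(2*5.3*6.2^2) = 596.8 MPa

596.8


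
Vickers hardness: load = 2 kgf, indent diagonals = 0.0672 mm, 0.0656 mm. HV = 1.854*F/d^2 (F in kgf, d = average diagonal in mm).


d_avg = (0.0672+0.0656)/2 = 0.0664 mm
HV = 1.854*2/0.0664^2 = 841

841


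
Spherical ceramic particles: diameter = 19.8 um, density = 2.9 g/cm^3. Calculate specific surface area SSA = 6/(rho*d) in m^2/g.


SSA = 6 / (2.9 * 19.8) = 0.104 m^2/g

0.104


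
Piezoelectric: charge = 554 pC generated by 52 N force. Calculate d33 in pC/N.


d33 = 554 / 52 = 10.7 pC/N

10.7


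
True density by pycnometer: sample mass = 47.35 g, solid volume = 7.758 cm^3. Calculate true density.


TD = 47.35 / 7.758 = 6.103 g/cm^3

6.103


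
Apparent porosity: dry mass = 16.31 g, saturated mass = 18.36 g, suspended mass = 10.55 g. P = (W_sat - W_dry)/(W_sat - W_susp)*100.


P = (18.36 - 16.31) / (18.36 - 10.55) * 100 = 2.05 / 7.81 * 100 = 26.2%

26.2


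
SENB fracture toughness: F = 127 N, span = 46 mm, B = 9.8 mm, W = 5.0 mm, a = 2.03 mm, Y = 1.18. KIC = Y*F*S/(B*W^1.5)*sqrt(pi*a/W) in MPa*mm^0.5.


KIC = 1.18*127*46/(9.8*5.0^1.5)*sqrt(pi*2.03/5.0) = 71.06

71.06


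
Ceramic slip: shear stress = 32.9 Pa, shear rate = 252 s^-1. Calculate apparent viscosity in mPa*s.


eta = tau/gamma * 1000 = 32.9/252 * 1000 = 130.6 mPa*s

130.6


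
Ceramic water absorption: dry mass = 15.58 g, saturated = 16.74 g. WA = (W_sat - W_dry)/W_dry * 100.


WA = (16.74 - 15.58) / 15.58 * 100 = 7.45%

7.45


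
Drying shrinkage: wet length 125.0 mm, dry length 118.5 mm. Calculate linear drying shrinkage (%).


DS = (125.0 - 118.5) / 125.0 * 100 = 5.2%

5.2


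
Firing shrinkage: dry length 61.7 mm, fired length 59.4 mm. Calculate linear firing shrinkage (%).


FS = (61.7 - 59.4) / 61.7 * 100 = 3.73%

3.73


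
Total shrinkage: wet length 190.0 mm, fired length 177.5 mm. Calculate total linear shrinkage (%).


TS = (190.0 - 177.5) / 190.0 * 100 = 6.58%

6.58


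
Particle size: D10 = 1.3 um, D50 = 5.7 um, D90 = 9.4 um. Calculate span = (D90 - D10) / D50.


Span = (9.4 - 1.3) / 5.7 = 8.1 / 5.7 = 1.421

1.421


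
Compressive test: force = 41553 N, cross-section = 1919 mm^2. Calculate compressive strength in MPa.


CS = 41553 / 1919 = 21.7 MPa

21.7


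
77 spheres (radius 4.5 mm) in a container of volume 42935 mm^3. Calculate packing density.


V_sphere = 4/3*pi*4.5^3 = 381.7035 mm^3
Total V = 77*381.7035 = 29391.1695 mm^3
PD = 29391.1695 / 42935 = 0.685

0.685


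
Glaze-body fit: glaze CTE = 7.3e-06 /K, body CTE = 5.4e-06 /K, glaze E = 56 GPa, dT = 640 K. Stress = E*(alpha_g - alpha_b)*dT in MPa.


Stress = 56*1000*(7.3e-06 - 5.4e-06)*640 = 68.1 MPa

68.1


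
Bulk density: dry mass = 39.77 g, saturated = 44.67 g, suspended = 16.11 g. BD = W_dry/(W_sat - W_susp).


BD = 39.77 / (44.67 - 16.11) = 39.77 / 28.56 = 1.393 g/cm^3

1.393


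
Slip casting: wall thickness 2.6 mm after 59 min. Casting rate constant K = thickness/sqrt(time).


K = 2.6 / sqrt(59) = 2.6 / 7.6811 = 0.338 mm/min^0.5

0.338


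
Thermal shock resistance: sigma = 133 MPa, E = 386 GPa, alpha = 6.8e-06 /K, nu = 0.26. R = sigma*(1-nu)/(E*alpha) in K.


R = 133*(1-0.26)/(386*1000*6.8e-06) = 37 K

37


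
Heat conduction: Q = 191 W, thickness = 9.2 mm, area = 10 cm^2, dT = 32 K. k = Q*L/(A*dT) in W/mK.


k = 191*9.2/1000/(10/10000*32) = 54.91 W/mK

54.91


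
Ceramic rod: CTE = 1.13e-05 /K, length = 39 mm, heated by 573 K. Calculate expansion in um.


dL = 1.13e-05 * 39 * 573 * 1000 = 252.521 um

252.521


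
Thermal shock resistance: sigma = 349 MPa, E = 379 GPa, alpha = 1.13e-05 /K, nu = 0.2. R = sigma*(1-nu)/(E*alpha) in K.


R = 349*(1-0.2)/(379*1000*1.13e-05) = 65 K

65


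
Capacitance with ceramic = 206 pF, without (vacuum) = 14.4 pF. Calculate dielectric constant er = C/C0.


er = 206 / 14.4 = 14.31

14.31


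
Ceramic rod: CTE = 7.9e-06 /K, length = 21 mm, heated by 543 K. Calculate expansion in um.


dL = 7.9e-06 * 21 * 543 * 1000 = 90.084 um

90.084


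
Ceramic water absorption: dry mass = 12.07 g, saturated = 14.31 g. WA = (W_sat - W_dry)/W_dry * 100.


WA = (14.31 - 12.07) / 12.07 * 100 = 18.56%

18.56


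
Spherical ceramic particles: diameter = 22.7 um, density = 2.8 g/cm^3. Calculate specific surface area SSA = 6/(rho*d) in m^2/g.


SSA = 6 / (2.8 * 22.7) = 0.094 m^2/g

0.094


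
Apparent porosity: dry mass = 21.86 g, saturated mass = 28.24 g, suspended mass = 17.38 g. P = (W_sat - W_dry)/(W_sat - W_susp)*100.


P = (28.24 - 21.86) / (28.24 - 17.38) * 100 = 6.38 / 10.86 * 100 = 58.7%

58.7


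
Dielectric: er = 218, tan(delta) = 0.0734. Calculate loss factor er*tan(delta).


Loss = 218 * 0.0734 = 16.001

16.001


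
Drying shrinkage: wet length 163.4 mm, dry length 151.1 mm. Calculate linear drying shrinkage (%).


DS = (163.4 - 151.1) / 163.4 * 100 = 7.53%

7.53


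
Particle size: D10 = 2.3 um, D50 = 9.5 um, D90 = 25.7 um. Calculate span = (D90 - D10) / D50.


Span = (25.7 - 2.3) / 9.5 = 23.4 / 9.5 = 2.463

2.463


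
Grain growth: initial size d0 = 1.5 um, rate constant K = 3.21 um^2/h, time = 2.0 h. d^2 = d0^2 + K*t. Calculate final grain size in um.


d^2 = 1.5^2 + 3.21*2.0 = 8.67
d = sqrt(8.67) = 2.94 um

2.94


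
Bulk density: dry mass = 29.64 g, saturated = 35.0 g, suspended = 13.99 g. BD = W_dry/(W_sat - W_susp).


BD = 29.64 / (35.0 - 13.99) = 29.64 / 21.01 = 1.411 g/cm^3

1.411


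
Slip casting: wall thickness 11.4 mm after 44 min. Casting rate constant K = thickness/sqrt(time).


K = 11.4 / sqrt(44) = 11.4 / 6.6332 = 1.719 mm/min^0.5

1.719


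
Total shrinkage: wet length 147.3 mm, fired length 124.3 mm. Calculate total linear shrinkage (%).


TS = (147.3 - 124.3) / 147.3 * 100 = 15.61%

15.61


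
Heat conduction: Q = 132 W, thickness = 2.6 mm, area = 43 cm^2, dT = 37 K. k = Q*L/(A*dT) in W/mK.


k = 132*2.6/1000/(43/10000*37) = 2.16 W/mK

2.16


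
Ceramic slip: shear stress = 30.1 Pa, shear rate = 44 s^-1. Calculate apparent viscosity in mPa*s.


eta = tau/gamma * 1000 = 30.1/44 * 1000 = 684.1 mPa*s

684.1


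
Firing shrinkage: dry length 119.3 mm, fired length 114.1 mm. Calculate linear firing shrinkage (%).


FS = (119.3 - 114.1) / 119.3 * 100 = 4.36%

4.36


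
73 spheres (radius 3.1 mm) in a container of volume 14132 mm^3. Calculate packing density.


V_sphere = 4/3*pi*3.1^3 = 124.7882 mm^3
Total V = 73*124.7882 = 9109.5386 mm^3
PD = 9109.5386 / 14132 = 0.645

0.645


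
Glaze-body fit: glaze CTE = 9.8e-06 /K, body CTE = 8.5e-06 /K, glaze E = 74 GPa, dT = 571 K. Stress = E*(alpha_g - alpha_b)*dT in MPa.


Stress = 74*1000*(9.8e-06 - 8.5e-06)*571 = 54.9 MPa

54.9


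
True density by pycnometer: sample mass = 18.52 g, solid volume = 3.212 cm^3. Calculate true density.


TD = 18.52 / 3.212 = 5.766 g/cm^3

5.766


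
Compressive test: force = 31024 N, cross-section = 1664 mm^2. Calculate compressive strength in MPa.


CS = 31024 / 1664 = 18.6 MPa

18.6


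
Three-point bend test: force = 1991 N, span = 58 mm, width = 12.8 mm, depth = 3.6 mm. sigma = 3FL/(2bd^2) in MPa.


sigma = 3*1991*58/(2*12.8*3.6^2) = 1044.2 MPa

1044.2


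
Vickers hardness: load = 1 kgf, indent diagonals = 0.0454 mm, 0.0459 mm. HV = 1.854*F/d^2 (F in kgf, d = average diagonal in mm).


d_avg = (0.0454+0.0459)/2 = 0.04565 mm
HV = 1.854*1/0.04565^2 = 890

890


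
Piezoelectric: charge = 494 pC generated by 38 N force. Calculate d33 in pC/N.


d33 = 494 / 38 = 13.0 pC/N

13.0


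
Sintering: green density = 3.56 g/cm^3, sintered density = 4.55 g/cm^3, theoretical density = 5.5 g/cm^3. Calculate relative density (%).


Relative = 4.55 / 5.5 * 100 = 82.7%

82.7


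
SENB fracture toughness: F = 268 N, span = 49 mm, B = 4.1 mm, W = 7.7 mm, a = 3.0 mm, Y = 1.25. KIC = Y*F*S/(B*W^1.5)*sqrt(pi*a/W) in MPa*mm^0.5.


KIC = 1.25*268*49/(4.1*7.7^1.5)*sqrt(pi*3.0/7.7) = 207.31

207.31


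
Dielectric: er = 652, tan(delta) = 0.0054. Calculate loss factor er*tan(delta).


Loss = 652 * 0.0054 = 3.521

3.521


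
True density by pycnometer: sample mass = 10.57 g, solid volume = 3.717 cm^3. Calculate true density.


TD = 10.57 / 3.717 = 2.844 g/cm^3

2.844


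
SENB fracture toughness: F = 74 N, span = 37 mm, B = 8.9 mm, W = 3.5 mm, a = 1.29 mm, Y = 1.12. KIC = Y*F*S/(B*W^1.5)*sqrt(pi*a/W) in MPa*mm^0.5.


KIC = 1.12*74*37/(8.9*3.5^1.5)*sqrt(pi*1.29/3.5) = 56.62

56.62


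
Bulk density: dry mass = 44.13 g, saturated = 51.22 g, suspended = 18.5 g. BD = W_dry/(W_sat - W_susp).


BD = 44.13 / (51.22 - 18.5) = 44.13 / 32.72 = 1.349 g/cm^3

1.349


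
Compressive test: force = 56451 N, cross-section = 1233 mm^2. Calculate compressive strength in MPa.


CS = 56451 / 1233 = 45.8 MPa

45.8


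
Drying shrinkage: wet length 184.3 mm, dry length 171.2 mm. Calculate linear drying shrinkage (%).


DS = (184.3 - 171.2) / 184.3 * 100 = 7.11%

7.11


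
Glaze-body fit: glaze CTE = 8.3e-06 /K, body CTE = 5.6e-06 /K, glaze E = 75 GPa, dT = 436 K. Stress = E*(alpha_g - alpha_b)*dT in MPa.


Stress = 75*1000*(8.3e-06 - 5.6e-06)*436 = 88.3 MPa

88.3


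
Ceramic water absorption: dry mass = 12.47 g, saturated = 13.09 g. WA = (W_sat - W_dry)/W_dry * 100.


WA = (13.09 - 12.47) / 12.47 * 100 = 4.97%

4.97


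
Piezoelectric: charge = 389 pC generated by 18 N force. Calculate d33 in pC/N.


d33 = 389 / 18 = 21.6 pC/N

21.6


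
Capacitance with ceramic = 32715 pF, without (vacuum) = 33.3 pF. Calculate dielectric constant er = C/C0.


er = 32715 / 33.3 = 982.43

982.43


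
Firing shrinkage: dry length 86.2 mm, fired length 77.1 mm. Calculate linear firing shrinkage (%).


FS = (86.2 - 77.1) / 86.2 * 100 = 10.56%

10.56


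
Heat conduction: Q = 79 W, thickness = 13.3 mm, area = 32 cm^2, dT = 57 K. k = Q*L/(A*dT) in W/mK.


k = 79*13.3/1000/(32/10000*57) = 5.76 W/mK

5.76


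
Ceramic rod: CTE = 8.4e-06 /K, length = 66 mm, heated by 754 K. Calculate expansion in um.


dL = 8.4e-06 * 66 * 754 * 1000 = 418.018 um

418.018


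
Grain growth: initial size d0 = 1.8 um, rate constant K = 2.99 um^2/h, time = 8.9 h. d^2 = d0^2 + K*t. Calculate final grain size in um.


d^2 = 1.8^2 + 2.99*8.9 = 29.851
d = sqrt(29.851) = 5.46 um

5.46


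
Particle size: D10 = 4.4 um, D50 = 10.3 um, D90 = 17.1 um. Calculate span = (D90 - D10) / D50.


Span = (17.1 - 4.4) / 10.3 = 12.7 / 10.3 = 1.233

1.233


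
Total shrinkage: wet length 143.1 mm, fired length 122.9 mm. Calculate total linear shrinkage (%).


TS = (143.1 - 122.9) / 143.1 * 100 = 14.12%

14.12


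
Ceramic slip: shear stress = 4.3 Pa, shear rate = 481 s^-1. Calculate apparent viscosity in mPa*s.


eta = tau/gamma * 1000 = 4.3/481 * 1000 = 8.9 mPa*s

8.9


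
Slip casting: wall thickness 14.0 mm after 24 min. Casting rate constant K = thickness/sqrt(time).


K = 14.0 / sqrt(24) = 14.0 / 4.899 = 2.858 mm/min^0.5

2.858


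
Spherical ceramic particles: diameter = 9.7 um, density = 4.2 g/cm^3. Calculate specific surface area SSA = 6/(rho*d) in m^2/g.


SSA = 6 / (4.2 * 9.7) = 0.147 m^2/g

0.147


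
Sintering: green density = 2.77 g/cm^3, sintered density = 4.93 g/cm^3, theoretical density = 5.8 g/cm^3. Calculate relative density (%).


Relative = 4.93 / 5.8 * 100 = 85.0%

85.0


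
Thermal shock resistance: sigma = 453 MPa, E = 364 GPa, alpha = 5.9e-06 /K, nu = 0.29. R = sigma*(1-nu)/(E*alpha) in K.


R = 453*(1-0.29)/(364*1000*5.9e-06) = 150 K

150


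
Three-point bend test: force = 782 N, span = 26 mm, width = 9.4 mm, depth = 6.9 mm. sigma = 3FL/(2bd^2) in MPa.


sigma = 3*782*26/(2*9.4*6.9^2) = 68.1 MPa

68.1


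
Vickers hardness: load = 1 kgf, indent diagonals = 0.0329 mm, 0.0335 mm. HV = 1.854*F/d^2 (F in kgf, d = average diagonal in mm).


d_avg = (0.0329+0.0335)/2 = 0.0332 mm
HV = 1.854*1/0.0332^2 = 1682

1682


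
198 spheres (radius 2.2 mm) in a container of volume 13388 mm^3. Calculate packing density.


V_sphere = 4/3*pi*2.2^3 = 44.6022 mm^3
Total V = 198*44.6022 = 8831.2356 mm^3
PD = 8831.2356 / 13388 = 0.66

0.66


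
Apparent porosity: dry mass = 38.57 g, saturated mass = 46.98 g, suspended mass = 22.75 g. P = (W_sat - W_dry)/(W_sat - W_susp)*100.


P = (46.98 - 38.57) / (46.98 - 22.75) * 100 = 8.41 / 24.23 * 100 = 34.7%

34.7


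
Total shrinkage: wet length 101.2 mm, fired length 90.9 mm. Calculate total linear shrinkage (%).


TS = (101.2 - 90.9) / 101.2 * 100 = 10.18%

10.18


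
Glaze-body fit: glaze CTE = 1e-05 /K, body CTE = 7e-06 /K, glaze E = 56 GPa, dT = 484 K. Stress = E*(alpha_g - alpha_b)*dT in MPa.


Stress = 56*1000*(1e-05 - 7e-06)*484 = 81.3 MPa

81.3


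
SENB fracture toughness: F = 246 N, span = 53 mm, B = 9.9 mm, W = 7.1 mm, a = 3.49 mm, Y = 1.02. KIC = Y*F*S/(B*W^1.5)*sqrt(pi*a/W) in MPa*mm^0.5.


KIC = 1.02*246*53/(9.9*7.1^1.5)*sqrt(pi*3.49/7.1) = 88.24

88.24


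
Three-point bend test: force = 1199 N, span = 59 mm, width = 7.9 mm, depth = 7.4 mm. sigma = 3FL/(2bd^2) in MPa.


sigma = 3*1199*59/(2*7.9*7.4^2) = 245.3 MPa

245.3


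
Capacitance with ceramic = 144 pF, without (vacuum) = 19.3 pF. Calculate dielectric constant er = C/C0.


er = 144 / 19.3 = 7.46

7.46


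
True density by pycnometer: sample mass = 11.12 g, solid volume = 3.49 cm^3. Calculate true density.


TD = 11.12 / 3.49 = 3.186 g/cm^3

3.186


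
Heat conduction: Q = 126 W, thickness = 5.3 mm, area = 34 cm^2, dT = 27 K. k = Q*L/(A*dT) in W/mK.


k = 126*5.3/1000/(34/10000*27) = 7.27 W/mK

7.27


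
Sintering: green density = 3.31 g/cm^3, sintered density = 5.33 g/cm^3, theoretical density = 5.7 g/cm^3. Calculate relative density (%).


Relative = 5.33 / 5.7 * 100 = 93.5%

93.5


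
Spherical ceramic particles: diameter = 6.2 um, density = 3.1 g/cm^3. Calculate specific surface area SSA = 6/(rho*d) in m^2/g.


SSA = 6 / (3.1 * 6.2) = 0.312 m^2/g

0.312


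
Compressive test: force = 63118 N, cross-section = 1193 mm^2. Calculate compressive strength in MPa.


CS = 63118 / 1193 = 52.9 MPa

52.9


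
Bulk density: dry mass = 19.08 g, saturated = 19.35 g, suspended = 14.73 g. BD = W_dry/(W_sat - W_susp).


BD = 19.08 / (19.35 - 14.73) = 19.08 / 4.62 = 4.13 g/cm^3

4.13


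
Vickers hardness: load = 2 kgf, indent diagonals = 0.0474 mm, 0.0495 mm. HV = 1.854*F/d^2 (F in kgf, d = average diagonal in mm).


d_avg = (0.0474+0.0495)/2 = 0.04845 mm
HV = 1.854*2/0.04845^2 = 1580

1580


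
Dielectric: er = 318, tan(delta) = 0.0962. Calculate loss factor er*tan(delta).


Loss = 318 * 0.0962 = 30.592

30.592


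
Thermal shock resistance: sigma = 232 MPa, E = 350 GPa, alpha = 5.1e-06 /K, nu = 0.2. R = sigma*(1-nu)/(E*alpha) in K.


R = 232*(1-0.2)/(350*1000*5.1e-06) = 104 K

104


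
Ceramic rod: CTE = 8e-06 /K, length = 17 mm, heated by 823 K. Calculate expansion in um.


dL = 8e-06 * 17 * 823 * 1000 = 111.928 um

111.928


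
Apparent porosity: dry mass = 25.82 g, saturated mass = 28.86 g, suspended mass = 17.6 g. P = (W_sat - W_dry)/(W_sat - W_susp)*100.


P = (28.86 - 25.82) / (28.86 - 17.6) * 100 = 3.04 / 11.26 * 100 = 27.0%

27.0


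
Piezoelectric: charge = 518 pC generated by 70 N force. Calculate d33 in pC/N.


d33 = 518 / 70 = 7.4 pC/N

7.4


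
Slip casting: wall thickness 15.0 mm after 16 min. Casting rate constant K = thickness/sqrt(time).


K = 15.0 / sqrt(16) = 15.0 / 4.0 = 3.75 mm/min^0.5

3.75


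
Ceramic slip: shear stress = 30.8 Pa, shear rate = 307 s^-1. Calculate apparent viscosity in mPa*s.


eta = tau/gamma * 1000 = 30.8/307 * 1000 = 100.3 mPa*s

100.3


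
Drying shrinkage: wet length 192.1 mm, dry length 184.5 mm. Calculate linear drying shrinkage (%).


DS = (192.1 - 184.5) / 192.1 * 100 = 3.96%

3.96


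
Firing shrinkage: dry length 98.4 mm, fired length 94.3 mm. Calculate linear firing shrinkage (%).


FS = (98.4 - 94.3) / 98.4 * 100 = 4.17%

4.17


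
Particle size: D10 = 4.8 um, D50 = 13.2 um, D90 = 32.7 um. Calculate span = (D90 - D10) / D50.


Span = (32.7 - 4.8) / 13.2 = 27.9 / 13.2 = 2.114

2.114


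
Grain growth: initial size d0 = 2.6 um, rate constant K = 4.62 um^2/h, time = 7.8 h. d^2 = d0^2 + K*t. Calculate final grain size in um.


d^2 = 2.6^2 + 4.62*7.8 = 42.796
d = sqrt(42.796) = 6.54 um

6.54


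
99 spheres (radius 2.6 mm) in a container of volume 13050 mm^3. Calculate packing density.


V_sphere = 4/3*pi*2.6^3 = 73.6222 mm^3
Total V = 99*73.6222 = 7288.5978 mm^3
PD = 7288.5978 / 13050 = 0.559

0.559


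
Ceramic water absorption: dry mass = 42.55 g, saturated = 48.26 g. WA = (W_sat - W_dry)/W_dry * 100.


WA = (48.26 - 42.55) / 42.55 * 100 = 13.42%

13.42


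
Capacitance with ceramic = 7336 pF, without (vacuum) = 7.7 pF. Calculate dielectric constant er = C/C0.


er = 7336 / 7.7 = 952.73

952.73


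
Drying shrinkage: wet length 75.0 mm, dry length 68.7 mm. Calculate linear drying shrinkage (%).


DS = (75.0 - 68.7) / 75.0 * 100 = 8.4%

8.4


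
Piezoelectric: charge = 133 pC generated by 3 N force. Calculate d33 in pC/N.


d33 = 133 / 3 = 44.3 pC/N

44.3


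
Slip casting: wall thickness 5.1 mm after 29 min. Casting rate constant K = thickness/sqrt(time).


K = 5.1 / sqrt(29) = 5.1 / 5.3852 = 0.947 mm/min^0.5

0.947


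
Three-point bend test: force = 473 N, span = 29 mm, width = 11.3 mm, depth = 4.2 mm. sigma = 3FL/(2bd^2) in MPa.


sigma = 3*473*29/(2*11.3*4.2^2) = 103.2 MPa

103.2


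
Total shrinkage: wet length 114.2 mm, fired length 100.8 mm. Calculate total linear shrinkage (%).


TS = (114.2 - 100.8) / 114.2 * 100 = 11.73%

11.73


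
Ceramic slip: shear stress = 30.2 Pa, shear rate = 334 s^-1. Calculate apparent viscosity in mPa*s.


eta = tau/gamma * 1000 = 30.2/334 * 1000 = 90.4 mPa*s

90.4


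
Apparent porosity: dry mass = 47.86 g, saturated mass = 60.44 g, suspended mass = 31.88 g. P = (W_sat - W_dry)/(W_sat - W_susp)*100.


P = (60.44 - 47.86) / (60.44 - 31.88) * 100 = 12.58 / 28.56 * 100 = 44.0%

44.0


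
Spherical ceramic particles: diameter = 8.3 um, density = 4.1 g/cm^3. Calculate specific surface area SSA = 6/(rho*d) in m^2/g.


SSA = 6 / (4.1 * 8.3) = 0.176 m^2/g

0.176


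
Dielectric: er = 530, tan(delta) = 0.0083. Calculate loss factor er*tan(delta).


Loss = 530 * 0.0083 = 4.399

4.399


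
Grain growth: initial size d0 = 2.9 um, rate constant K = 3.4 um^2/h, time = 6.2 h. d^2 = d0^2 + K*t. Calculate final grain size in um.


d^2 = 2.9^2 + 3.4*6.2 = 29.49
d = sqrt(29.49) = 5.43 um

5.43


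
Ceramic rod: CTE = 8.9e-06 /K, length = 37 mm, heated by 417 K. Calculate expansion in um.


dL = 8.9e-06 * 37 * 417 * 1000 = 137.318 um

137.318


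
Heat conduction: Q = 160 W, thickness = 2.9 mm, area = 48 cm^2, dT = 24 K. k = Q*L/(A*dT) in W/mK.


k = 160*2.9/1000/(48/10000*24) = 4.03 W/mK

4.03


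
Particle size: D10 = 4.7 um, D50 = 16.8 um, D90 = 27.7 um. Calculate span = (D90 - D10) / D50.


Span = (27.7 - 4.7) / 16.8 = 23.0 / 16.8 = 1.369

1.369


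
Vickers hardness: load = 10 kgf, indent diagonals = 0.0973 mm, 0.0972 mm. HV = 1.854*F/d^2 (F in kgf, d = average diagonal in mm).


d_avg = (0.0973+0.0972)/2 = 0.09725 mm
HV = 1.854*10/0.09725^2 = 1960

1960


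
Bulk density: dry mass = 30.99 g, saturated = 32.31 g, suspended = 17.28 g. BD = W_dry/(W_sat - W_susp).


BD = 30.99 / (32.31 - 17.28) = 30.99 / 15.03 = 2.062 g/cm^3

2.062


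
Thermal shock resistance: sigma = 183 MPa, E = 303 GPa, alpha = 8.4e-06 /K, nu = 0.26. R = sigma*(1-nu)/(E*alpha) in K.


R = 183*(1-0.26)/(303*1000*8.4e-06) = 53 K

53


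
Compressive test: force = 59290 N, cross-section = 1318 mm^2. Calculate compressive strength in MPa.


CS = 59290 / 1318 = 45.0 MPa

45.0


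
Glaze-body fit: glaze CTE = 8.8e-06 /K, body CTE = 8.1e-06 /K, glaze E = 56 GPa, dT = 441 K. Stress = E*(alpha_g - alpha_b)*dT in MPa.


Stress = 56*1000*(8.8e-06 - 8.1e-06)*441 = 17.3 MPa

17.3


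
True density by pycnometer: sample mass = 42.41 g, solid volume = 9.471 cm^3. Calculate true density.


TD = 42.41 / 9.471 = 4.478 g/cm^3

4.478


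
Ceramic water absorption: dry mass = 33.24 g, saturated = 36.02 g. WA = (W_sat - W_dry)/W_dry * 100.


WA = (36.02 - 33.24) / 33.24 * 100 = 8.36%

8.36


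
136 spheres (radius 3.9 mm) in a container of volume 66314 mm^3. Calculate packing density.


V_sphere = 4/3*pi*3.9^3 = 248.4748 mm^3
Total V = 136*248.4748 = 33792.5728 mm^3
PD = 33792.5728 / 66314 = 0.51

0.51


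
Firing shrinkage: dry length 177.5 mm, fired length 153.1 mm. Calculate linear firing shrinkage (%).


FS = (177.5 - 153.1) / 177.5 * 100 = 13.75%

13.75


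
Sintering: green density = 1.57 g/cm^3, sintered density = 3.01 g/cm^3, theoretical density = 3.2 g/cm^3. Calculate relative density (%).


Relative = 3.01 / 3.2 * 100 = 94.1%

94.1


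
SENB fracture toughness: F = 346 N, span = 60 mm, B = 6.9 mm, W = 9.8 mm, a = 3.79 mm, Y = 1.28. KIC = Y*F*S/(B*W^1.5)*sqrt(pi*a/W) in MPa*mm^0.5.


KIC = 1.28*346*60/(6.9*9.8^1.5)*sqrt(pi*3.79/9.8) = 138.37

138.37


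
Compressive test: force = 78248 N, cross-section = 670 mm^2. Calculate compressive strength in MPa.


CS = 78248 / 670 = 116.8 MPa

116.8


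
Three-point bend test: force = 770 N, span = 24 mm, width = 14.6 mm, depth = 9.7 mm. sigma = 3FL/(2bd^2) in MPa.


sigma = 3*770*24/(2*14.6*9.7^2) = 20.2 MPa

20.2


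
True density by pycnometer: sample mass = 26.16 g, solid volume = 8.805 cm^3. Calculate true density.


TD = 26.16 / 8.805 = 2.971 g/cm^3

2.971


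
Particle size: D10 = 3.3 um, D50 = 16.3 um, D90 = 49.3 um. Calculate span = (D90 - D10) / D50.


Span = (49.3 - 3.3) / 16.3 = 46.0 / 16.3 = 2.822

2.822


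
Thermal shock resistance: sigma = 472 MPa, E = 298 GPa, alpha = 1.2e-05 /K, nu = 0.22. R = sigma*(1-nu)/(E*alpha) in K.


R = 472*(1-0.22)/(298*1000*1.2e-05) = 103 K

103


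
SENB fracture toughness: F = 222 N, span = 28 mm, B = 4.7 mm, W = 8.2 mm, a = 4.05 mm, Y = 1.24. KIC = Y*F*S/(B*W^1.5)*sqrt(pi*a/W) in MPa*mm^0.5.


KIC = 1.24*222*28/(4.7*8.2^1.5)*sqrt(pi*4.05/8.2) = 87.0

87.0


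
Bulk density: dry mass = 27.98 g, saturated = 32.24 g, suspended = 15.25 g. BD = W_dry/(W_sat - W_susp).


BD = 27.98 / (32.24 - 15.25) = 27.98 / 16.99 = 1.647 g/cm^3

1.647


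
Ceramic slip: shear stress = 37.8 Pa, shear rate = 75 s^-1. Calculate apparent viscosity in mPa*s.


eta = tau/gamma * 1000 = 37.8/75 * 1000 = 504.0 mPa*s

504.0


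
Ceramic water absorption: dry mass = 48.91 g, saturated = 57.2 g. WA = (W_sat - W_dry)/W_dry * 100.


WA = (57.2 - 48.91) / 48.91 * 100 = 16.95%

16.95


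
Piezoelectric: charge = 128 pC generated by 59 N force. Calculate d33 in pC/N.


d33 = 128 / 59 = 2.2 pC/N

2.2


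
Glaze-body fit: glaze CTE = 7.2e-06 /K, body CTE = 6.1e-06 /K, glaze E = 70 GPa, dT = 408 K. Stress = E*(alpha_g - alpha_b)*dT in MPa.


Stress = 70*1000*(7.2e-06 - 6.1e-06)*408 = 31.4 MPa

31.4


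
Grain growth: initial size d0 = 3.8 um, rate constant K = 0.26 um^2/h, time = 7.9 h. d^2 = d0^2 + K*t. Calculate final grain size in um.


d^2 = 3.8^2 + 0.26*7.9 = 16.494
d = sqrt(16.494) = 4.06 um

4.06


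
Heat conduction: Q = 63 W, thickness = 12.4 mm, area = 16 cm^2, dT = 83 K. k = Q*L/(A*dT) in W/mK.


k = 63*12.4/1000/(16/10000*83) = 5.88 W/mK

5.88


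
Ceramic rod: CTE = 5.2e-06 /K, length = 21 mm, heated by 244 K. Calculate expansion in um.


dL = 5.2e-06 * 21 * 244 * 1000 = 26.645 um

26.645


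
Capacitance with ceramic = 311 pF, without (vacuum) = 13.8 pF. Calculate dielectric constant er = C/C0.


er = 311 / 13.8 = 22.54

22.54


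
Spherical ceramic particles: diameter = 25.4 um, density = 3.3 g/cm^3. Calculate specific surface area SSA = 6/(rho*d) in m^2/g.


SSA = 6 / (3.3 * 25.4) = 0.072 m^2/g

0.072


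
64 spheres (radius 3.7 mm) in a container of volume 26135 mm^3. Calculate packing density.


V_sphere = 4/3*pi*3.7^3 = 212.1748 mm^3
Total V = 64*212.1748 = 13579.1872 mm^3
PD = 13579.1872 / 26135 = 0.52

0.52


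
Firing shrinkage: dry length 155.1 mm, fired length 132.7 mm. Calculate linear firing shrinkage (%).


FS = (155.1 - 132.7) / 155.1 * 100 = 14.44%

14.44


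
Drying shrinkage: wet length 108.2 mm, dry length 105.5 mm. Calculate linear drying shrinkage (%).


DS = (108.2 - 105.5) / 108.2 * 100 = 2.5%

2.5


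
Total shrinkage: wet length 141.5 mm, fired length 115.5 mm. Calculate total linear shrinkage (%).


TS = (141.5 - 115.5) / 141.5 * 100 = 18.37%

18.37


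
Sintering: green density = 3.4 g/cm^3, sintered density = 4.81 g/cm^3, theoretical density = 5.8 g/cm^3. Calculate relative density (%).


Relative = 4.81 / 5.8 * 100 = 82.9%

82.9


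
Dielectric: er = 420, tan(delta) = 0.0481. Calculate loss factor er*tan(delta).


Loss = 420 * 0.0481 = 20.202

20.202


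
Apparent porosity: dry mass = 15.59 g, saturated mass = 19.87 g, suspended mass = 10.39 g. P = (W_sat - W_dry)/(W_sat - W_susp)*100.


P = (19.87 - 15.59) / (19.87 - 10.39) * 100 = 4.28 / 9.48 * 100 = 45.1%

45.1


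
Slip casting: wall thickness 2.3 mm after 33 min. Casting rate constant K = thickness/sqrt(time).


K = 2.3 / sqrt(33) = 2.3 / 5.7446 = 0.4 mm/min^0.5

0.4


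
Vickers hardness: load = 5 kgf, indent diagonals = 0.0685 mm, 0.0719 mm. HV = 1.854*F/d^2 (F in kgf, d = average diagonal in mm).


d_avg = (0.0685+0.0719)/2 = 0.0702 mm
HV = 1.854*5/0.0702^2 = 1881

1881


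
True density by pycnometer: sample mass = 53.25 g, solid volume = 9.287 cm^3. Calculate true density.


TD = 53.25 / 9.287 = 5.734 g/cm^3

5.734


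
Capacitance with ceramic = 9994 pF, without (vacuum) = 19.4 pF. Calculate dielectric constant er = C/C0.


er = 9994 / 19.4 = 515.15

515.15


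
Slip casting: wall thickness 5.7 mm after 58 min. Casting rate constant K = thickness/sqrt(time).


K = 5.7 / sqrt(58) = 5.7 / 7.6158 = 0.748 mm/min^0.5

0.748


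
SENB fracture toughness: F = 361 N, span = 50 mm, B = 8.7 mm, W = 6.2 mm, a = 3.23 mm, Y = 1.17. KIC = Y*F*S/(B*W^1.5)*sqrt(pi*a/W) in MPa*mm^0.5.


KIC = 1.17*361*50/(8.7*6.2^1.5)*sqrt(pi*3.23/6.2) = 201.16

201.16


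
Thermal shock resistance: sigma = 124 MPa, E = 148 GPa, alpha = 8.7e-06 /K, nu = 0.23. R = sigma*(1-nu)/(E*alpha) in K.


R = 124*(1-0.23)/(148*1000*8.7e-06) = 74 K

74


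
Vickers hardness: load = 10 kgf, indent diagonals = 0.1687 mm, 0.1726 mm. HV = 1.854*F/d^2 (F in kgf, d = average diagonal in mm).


d_avg = (0.1687+0.1726)/2 = 0.17065 mm
HV = 1.854*10/0.17065^2 = 637

637


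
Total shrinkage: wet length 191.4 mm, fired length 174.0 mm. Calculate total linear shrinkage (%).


TS = (191.4 - 174.0) / 191.4 * 100 = 9.09%

9.09


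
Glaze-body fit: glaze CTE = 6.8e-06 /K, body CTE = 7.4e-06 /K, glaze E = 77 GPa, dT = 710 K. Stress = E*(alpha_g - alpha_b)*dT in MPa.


Stress = 77*1000*(6.8e-06 - 7.4e-06)*710 = -32.8 MPa

-32.8


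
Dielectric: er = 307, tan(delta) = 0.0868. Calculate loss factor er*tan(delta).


Loss = 307 * 0.0868 = 26.648

26.648


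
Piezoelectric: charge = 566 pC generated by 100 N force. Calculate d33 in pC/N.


d33 = 566 / 100 = 5.7 pC/N

5.7


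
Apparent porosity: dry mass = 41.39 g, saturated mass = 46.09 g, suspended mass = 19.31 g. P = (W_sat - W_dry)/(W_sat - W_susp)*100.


P = (46.09 - 41.39) / (46.09 - 19.31) * 100 = 4.7 / 26.78 * 100 = 17.6%

17.6


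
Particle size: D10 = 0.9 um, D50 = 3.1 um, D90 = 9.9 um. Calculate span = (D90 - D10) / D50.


Span = (9.9 - 0.9) / 3.1 = 9.0 / 3.1 = 2.903

2.903


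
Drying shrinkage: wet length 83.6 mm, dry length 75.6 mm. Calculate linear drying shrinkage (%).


DS = (83.6 - 75.6) / 83.6 * 100 = 9.57%

9.57


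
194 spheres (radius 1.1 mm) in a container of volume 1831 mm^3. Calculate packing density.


V_sphere = 4/3*pi*1.1^3 = 5.5753 mm^3
Total V = 194*5.5753 = 1081.6082 mm^3
PD = 1081.6082 / 1831 = 0.591

0.591


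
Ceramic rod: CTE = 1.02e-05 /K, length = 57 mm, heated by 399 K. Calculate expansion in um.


dL = 1.02e-05 * 57 * 399 * 1000 = 231.979 um

231.979


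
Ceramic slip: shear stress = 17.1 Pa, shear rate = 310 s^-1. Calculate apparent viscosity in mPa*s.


eta = tau/gamma * 1000 = 17.1/310 * 1000 = 55.2 mPa*s

55.2


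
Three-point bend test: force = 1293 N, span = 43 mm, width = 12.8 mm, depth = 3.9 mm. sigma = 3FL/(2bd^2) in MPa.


sigma = 3*1293*43/(2*12.8*3.9^2) = 428.4 MPa

428.4


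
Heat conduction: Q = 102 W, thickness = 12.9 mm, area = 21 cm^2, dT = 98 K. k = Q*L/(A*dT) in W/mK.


k = 102*12.9/1000/(21/10000*98) = 6.39 W/mK

6.39


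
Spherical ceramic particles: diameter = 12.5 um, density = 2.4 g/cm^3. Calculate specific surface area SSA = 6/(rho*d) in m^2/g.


SSA = 6 / (2.4 * 12.5) = 0.2 m^2/g

0.2


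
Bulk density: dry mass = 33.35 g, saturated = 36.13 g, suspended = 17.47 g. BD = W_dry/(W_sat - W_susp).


BD = 33.35 / (36.13 - 17.47) = 33.35 / 18.66 = 1.787 g/cm^3

1.787


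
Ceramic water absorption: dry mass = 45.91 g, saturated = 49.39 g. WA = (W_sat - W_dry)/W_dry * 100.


WA = (49.39 - 45.91) / 45.91 * 100 = 7.58%

7.58


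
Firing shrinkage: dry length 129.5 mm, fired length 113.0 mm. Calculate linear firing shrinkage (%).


FS = (129.5 - 113.0) / 129.5 * 100 = 12.74%

12.74


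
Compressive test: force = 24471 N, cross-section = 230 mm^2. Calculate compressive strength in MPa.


CS = 24471 / 230 = 106.4 MPa

106.4
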